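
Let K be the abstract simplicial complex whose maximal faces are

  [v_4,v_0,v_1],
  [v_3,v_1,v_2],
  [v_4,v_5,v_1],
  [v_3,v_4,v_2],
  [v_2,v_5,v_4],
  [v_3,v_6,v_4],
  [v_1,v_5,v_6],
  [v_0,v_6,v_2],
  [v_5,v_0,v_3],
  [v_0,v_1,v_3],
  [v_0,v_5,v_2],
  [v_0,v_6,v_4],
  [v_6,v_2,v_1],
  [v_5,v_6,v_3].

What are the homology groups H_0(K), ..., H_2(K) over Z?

H_0 = Z,  H_1 = Z^2,  H_2 = Z.

K has 7 vertices, 21 edges, 14 triangles.
rank ∂_0 = 0, rank ∂_1 = 6 ⇒ b_0 = 7 − 0 − 6 = 1; all invariant factors of ∂_1 are 1 so no torsion. So H_0 = Z.
rank ∂_1 = 6, rank ∂_2 = 13 ⇒ b_1 = 21 − 6 − 13 = 2; all invariant factors of ∂_2 are 1 so no torsion. So H_1 = Z^2.
rank ∂_2 = 13, rank ∂_3 = 0 ⇒ b_2 = 14 − 13 − 0 = 1. So H_2 = Z.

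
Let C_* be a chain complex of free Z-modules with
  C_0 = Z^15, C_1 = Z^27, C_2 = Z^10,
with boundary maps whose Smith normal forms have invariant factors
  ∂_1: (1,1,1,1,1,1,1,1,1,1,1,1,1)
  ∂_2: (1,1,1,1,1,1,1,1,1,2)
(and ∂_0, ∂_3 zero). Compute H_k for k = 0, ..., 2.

H_0: b_0 = 15 − 0 − 13 = 2; torsion from ∂_1 factors > 1: none. So H_0 = Z^2.
H_1: b_1 = 27 − 13 − 10 = 4; torsion from ∂_2 factors > 1: [2]. So H_1 = Z^4 ⊕ Z_2.
H_2: b_2 = 10 − 10 − 0 = 0; torsion from ∂_3 factors > 1: none. So H_2 = 0.

H_0 = Z^2,  H_1 = Z^4 ⊕ Z_2,  H_2 = 0.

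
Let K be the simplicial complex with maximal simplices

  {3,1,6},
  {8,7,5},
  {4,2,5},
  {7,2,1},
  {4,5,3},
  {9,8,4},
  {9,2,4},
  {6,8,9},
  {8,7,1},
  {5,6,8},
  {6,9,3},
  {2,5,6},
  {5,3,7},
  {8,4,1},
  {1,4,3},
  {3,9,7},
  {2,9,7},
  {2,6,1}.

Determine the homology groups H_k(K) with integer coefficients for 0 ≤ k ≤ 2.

Take the total order 1 < 2 < 3 < 4 < 5 < 6 < 7 < 8 < 9 on the vertex set. Then K (dimension 2) consists of the simplices:

  0-simplices (9): [1], [2], [3], [4], [5], [6], [7], [8], [9]
  1-simplices (27): (27 of them)
  2-simplices (18): [1,2,6], [1,2,7], [1,3,4], [1,3,6], [1,4,8], [1,7,8], [2,4,5], [2,4,9], [2,5,6], [2,7,9], [3,4,5], [3,5,7], [3,6,9], [3,7,9], [4,8,9], [5,6,8], [5,7,8], [6,8,9]

so the chain groups are C_0 ≅ Z^9, C_1 ≅ Z^27, C_2 ≅ Z^18.

The boundary map ∂_1: C_1 → C_0 maps an edge to its endpoints' difference, ∂[p,q] = q − p.
This gives a 9×27 integer matrix of rank 8; reducing to Smith normal form yields diagonal entries (1,1,1,1,1,1,1,1).

The boundary map ∂_2: C_2 → C_1 maps a triangle to the signed sum of its edges. For instance
  ∂[5,6,8] = [6,8] − [5,8] + [5,6],
  ∂[1,4,8] = [4,8] − [1,8] + [1,4].
As a 27×18 matrix over Z this has rank 17, with invariant factors (1,1,1,1,1,1,1,1,1,1,1,1,1,1,1,1,1).

Now H_k = ker ∂_k / im ∂_{k+1}, so:

  H_0: rank C_0 − rank ∂_1 = 9 − 8 = 1, and the invariant factors of ∂_1 are all 1, so H_0 ≅ Z.
  H_1: rank ker ∂_1 − rank ∂_2 = (27 − 8) − 17 = 2, and the invariant factors of ∂_2 are all 1, so H_1 ≅ Z^2.
  H_2: rank ker ∂_2 − rank ∂_3 = (18 − 17) − 0 = 1, and there is no ∂_3, so H_2 ≅ Z.

As a check, the Euler characteristic is 9 − 27 + 18 = 0, which agrees with 1 − 2 + 1 = 0.

H_0 ≅ Z,  H_1 ≅ Z^2,  H_2 ≅ Z.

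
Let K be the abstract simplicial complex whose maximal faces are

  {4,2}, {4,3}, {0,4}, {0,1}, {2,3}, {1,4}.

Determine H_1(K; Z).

H_1 ≅ Z^2.

Order the vertices as 0 < 1 < 2 < 3 < 4. Listing each simplex with vertices in this order, K has dimension 1 with simplices:

  0-simplices (5): [0], [1], [2], [3], [4]
  1-simplices (6): [0,1], [0,4], [1,4], [2,3], [2,4], [3,4]

Hence C_0 ≅ Z^5, C_1 ≅ Z^6.

Boundary ∂_1: C_1 → C_0 sends each edge [p,q] (with p < q) to q − p.
This gives a 5×6 integer matrix of rank 4; reducing to Smith normal form yields diagonal entries (1,1,1,1).

From H_k ≅ ker(∂_k) / im(∂_{k+1}) we obtain:

  H_1: rank ker ∂_1 − rank ∂_2 = (6 − 4) − 0 = 2, and there is no ∂_2, so H_1 ≅ Z^2.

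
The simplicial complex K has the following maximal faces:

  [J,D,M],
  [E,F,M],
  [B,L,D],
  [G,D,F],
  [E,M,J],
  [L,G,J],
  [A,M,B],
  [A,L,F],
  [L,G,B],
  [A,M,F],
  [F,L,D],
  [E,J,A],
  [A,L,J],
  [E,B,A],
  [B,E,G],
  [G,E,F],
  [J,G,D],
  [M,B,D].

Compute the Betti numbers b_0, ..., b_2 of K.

b_0 = 1, b_1 = 1, b_2 = 0.

We work with the vertex ordering A < B < D < E < F < G < J < L < M. The simplices of K, each written with vertices in increasing order, are:

  0-simplices (9): A, B, D, E, F, G, J, L, M
  1-simplices (27): AB, AE, AF, AJ, AL, AM, BD, BE, BG, BL, BM, DF, DG, DJ, DL, DM, EF, EG, EJ, EM, FG, FL, FM, GJ, GL, JL, JM
  2-simplices (18): ABE, ABM, AEJ, AFL, AFM, AJL, BDL, BDM, BEG, BGL, DFG, DFL, DGJ, DJM, EFG, EFM, EJM, GJL

so the chain groups are C_0 ≅ Z^9, C_1 ≅ Z^27, C_2 ≅ Z^18.

∂_1: C_1 → C_0 sends each edge [p,q] (with p < q) to q − p. For instance
  ∂AM = M − A.
As a 9×27 matrix over Z this has rank 8, with invariant factors (1,1,1,1,1,1,1,1).

Boundary ∂_2: C_2 → C_1 sends each 2-simplex [p,q,r] to [q,r] − [p,r] + [p,q]. For instance
  ∂DGJ = GJ − DJ + DG,
  ∂ABM = BM − AM + AB.
This gives a 27×18 integer matrix of rank 18; reducing to Smith normal form yields diagonal entries (1,1,1,1,1,1,1,1,1,1,1,1,1,1,1,1,1,2).

Computing H_k = (kernel of ∂_k) / (image of ∂_{k+1}):

  H_0: rank C_0 − rank ∂_1 = 9 − 8 = 1, and the invariant factors of ∂_1 are all 1, so H_0 = Z.
  H_1: rank ker ∂_1 − rank ∂_2 = (27 − 8) − 18 = 1, and ∂_2 has invariant factor 2 > 1, so H_1 = Z ⊕ Z/2.
  H_2: rank ker ∂_2 − rank ∂_3 = (18 − 18) − 0 = 0, and there is no ∂_3, so H_2 = 0.

Hence the Betti numbers are b_0 = 1, b_1 = 1, b_2 = 0.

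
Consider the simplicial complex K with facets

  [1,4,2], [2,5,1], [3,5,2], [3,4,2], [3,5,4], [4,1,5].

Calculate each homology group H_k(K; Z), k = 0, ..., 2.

Order the vertices as 1 < 2 < 3 < 4 < 5. Listing each simplex with vertices in this order, K has dimension 2 with simplices:

  0-simplices (5): [1], [2], [3], [4], [5]
  1-simplices (9): [1,2], [1,4], [1,5], [2,3], [2,4], [2,5], [3,4], [3,5], [4,5]
  2-simplices (6): [1,2,4], [1,2,5], [1,4,5], [2,3,4], [2,3,5], [3,4,5]

Hence C_0 ≅ Z^5, C_1 ≅ Z^9, C_2 ≅ Z^6.

The boundary map ∂_1: C_1 → C_0 is given by ∂[p,q] = [q] − [p]. For instance
  ∂[3,4] = [4] − [3].
This gives a 5×9 integer matrix of rank 4; reducing to Smith normal form yields diagonal entries (1,1,1,1).

∂_2: C_2 → C_1 maps a triangle to the signed sum of its edges. For instance
  ∂[1,4,5] = [4,5] − [1,5] + [1,4],
  ∂[1,2,5] = [2,5] − [1,5] + [1,2].
The 9×6 boundary matrix has rank 5 and Smith normal form diag(1,1,1,1,1).

From H_k ≅ ker(∂_k) / im(∂_{k+1}) we obtain:

  H_0: rank C_0 − rank ∂_1 = 5 − 4 = 1, and the invariant factors of ∂_1 are all 1, so H_0 ≅ Z.
  H_1: rank ker ∂_1 − rank ∂_2 = (9 − 4) − 5 = 0, and the invariant factors of ∂_2 are all 1, so H_1 ≅ 0.
  H_2: rank ker ∂_2 − rank ∂_3 = (6 − 5) − 0 = 1, and there is no ∂_3, so H_2 ≅ Z.

H_0 ≅ Z,  H_1 = 0,  H_2 ≅ Z.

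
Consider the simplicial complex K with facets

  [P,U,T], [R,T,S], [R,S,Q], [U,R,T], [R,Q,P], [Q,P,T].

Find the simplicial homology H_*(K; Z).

H_0 = Z,  H_1 = Z,  H_2 = 0.

Fix the vertex order P < Q < R < S < T < U and write every simplex with vertices in increasing order. Then dim K = 2 and the simplices of K are:

  0-simplices (6): P, Q, R, S, T, U
  1-simplices (12): PQ, PR, PT, PU, QR, QS, QT, RS, RT, RU, ST, TU
  2-simplices (6): PQR, PQT, PTU, QRS, RST, RTU

Hence C_0 ≅ Z^6, C_1 ≅ Z^12, C_2 ≅ Z^6.

The boundary map ∂_1: C_1 → C_0 is given by ∂[p,q] = [q] − [p].
As a 6×12 matrix over Z this has rank 5, with invariant factors (1,1,1,1,1).

∂_2: C_2 → C_1 maps a triangle to the signed sum of its edges. For instance
  ∂PTU = TU − PU + PT,
  ∂PQR = QR − PR + PQ.
As a 12×6 matrix over Z this has rank 6, with invariant factors (1,1,1,1,1,1).

Now H_k = ker ∂_k / im ∂_{k+1}, so:

  H_0: rank C_0 − rank ∂_1 = 6 − 5 = 1, and the invariant factors of ∂_1 are all 1, so H_0 = Z.
  H_1: rank ker ∂_1 − rank ∂_2 = (12 − 5) − 6 = 1, and the invariant factors of ∂_2 are all 1, so H_1 = Z.
  H_2: rank ker ∂_2 − rank ∂_3 = (6 − 6) − 0 = 0, and there is no ∂_3, so H_2 = 0.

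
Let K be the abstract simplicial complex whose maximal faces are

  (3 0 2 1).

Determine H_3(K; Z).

Take the total order 0 < 1 < 2 < 3 on the vertex set. Then K (dimension 3) consists of the simplices:

  0-simplices (4): [0], [1], [2], [3]
  1-simplices (6): [0,1], [0,2], [0,3], [1,2], [1,3], [2,3]
  2-simplices (4): [0,1,2], [0,1,3], [0,2,3], [1,2,3]
  3-simplices (1): [0,1,2,3]

so the chain groups are C_0 ≅ Z^4, C_1 ≅ Z^6, C_2 ≅ Z^4, C_3 ≅ Z^1.

∂_1: C_1 → C_0 maps an edge to its endpoints' difference, ∂[p,q] = q − p. For instance
  ∂[0,3] = [3] − [0].
The 4×6 boundary matrix has rank 3 and Smith normal form diag(1,1,1).

∂_2: C_2 → C_1 maps a triangle to the signed sum of its edges. For instance
  ∂[1,2,3] = [2,3] − [1,3] + [1,2],
  ∂[0,2,3] = [2,3] − [0,3] + [0,2].
The resulting 6×4 matrix has rank 3, and its Smith normal form has invariant factors (1,1,1).

The boundary map ∂_3: C_3 → C_2 sends each 3-simplex σ to the alternating sum Σ_i (−1)^i (σ with its i-th vertex removed). For instance
  ∂[0,1,2,3] = [1,2,3] − [0,2,3] + [0,1,3] − [0,1,2].
As a 4×1 matrix over Z this has rank 1, with invariant factors (1).

From H_k ≅ ker(∂_k) / im(∂_{k+1}) we obtain:

  H_3: rank ker ∂_3 − rank ∂_4 = (1 − 1) − 0 = 0, and there is no ∂_4, so H_3 ≅ 0.

(K is a triangulation of the 3-simplex.)

H_3 = 0.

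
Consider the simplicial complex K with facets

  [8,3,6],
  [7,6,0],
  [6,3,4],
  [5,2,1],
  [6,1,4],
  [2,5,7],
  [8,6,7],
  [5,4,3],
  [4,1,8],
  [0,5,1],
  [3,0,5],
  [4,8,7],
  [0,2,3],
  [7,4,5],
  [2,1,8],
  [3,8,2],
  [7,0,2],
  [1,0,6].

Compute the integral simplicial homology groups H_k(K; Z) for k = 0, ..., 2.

H_0 ≅ Z,  H_1 ≅ Z × Z/2,  H_2 = 0.

Fix the vertex order 0 < 1 < 2 < 3 < 4 < 5 < 6 < 7 < 8 and write every simplex with vertices in increasing order. Then dim K = 2 and the simplices of K are:

  0-simplices (9): [0], [1], [2], [3], [4], [5], [6], [7], [8]
  1-simplices (27): (27 of them)
  2-simplices (18): [0,1,5], [0,1,6], [0,2,3], [0,2,7], [0,3,5], [0,6,7], [1,2,5], [1,2,8], [1,4,6], [1,4,8], [2,3,8], [2,5,7], [3,4,5], [3,4,6], [3,6,8], [4,5,7], [4,7,8], [6,7,8]

so the chain groups are C_0 ≅ Z^9, C_1 ≅ Z^27, C_2 ≅ Z^18.

∂_1: C_1 → C_0 sends each edge [p,q] (with p < q) to q − p.
The 9×27 boundary matrix has rank 8 and Smith normal form diag(1,1,1,1,1,1,1,1).

∂_2: C_2 → C_1 acts by ∂[p,q,r] = [q,r] − [p,r] + [p,q]. For instance
  ∂[0,1,6] = [1,6] − [0,6] + [0,1],
  ∂[3,4,5] = [4,5] − [3,5] + [3,4].
This gives a 27×18 integer matrix of rank 18; reducing to Smith normal form yields diagonal entries (1,1,1,1,1,1,1,1,1,1,1,1,1,1,1,1,1,2).

Reading off H_k = ker ∂_k / im ∂_{k+1}:

  H_0: rank C_0 − rank ∂_1 = 9 − 8 = 1, and the invariant factors of ∂_1 are all 1, so H_0 ≅ Z.
  H_1: rank ker ∂_1 − rank ∂_2 = (27 − 8) − 18 = 1, and ∂_2 has invariant factor 2 > 1, so H_1 ≅ Z × Z/2.
  H_2: rank ker ∂_2 − rank ∂_3 = (18 − 18) − 0 = 0, and there is no ∂_3, so H_2 ≅ 0.

(K is a triangulation of the Klein bottle.)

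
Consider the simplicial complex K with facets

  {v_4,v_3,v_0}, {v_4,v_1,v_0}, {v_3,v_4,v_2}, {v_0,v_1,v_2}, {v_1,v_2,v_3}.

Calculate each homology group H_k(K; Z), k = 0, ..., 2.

H_0 ≅ Z,  H_1 ≅ Z,  H_2 = 0.

Order the vertices as v_0 < v_1 < v_2 < v_3 < v_4. Listing each simplex with vertices in this order, K has dimension 2 with simplices:

  0-simplices (5): [v_0], [v_1], [v_2], [v_3], [v_4]
  1-simplices (10): [v_0,v_1], [v_0,v_2], [v_0,v_3], [v_0,v_4], [v_1,v_2], [v_1,v_3], [v_1,v_4], [v_2,v_3], [v_2,v_4], [v_3,v_4]
  2-simplices (5): [v_0,v_1,v_2], [v_0,v_1,v_4], [v_0,v_3,v_4], [v_1,v_2,v_3], [v_2,v_3,v_4]

so the chain groups are C_0 ≅ Z^5, C_1 ≅ Z^10, C_2 ≅ Z^5.

The boundary map ∂_1: C_1 → C_0 is given by ∂[p,q] = [q] − [p].
The resulting 5×10 matrix has rank 4, and its Smith normal form has invariant factors (1,1,1,1).

The boundary map ∂_2: C_2 → C_1 maps a triangle to the signed sum of its edges. For instance
  ∂[v_1,v_2,v_3] = [v_2,v_3] − [v_1,v_3] + [v_1,v_2],
  ∂[v_0,v_1,v_4] = [v_1,v_4] − [v_0,v_4] + [v_0,v_1].
As a 10×5 matrix over Z this has rank 5, with invariant factors (1,1,1,1,1).

From H_k ≅ ker(∂_k) / im(∂_{k+1}) we obtain:

  H_0: rank C_0 − rank ∂_1 = 5 − 4 = 1, and the invariant factors of ∂_1 are all 1, so H_0 = Z.
  H_1: rank ker ∂_1 − rank ∂_2 = (10 − 4) − 5 = 1, and the invariant factors of ∂_2 are all 1, so H_1 = Z.
  H_2: rank ker ∂_2 − rank ∂_3 = (5 − 5) − 0 = 0, and there is no ∂_3, so H_2 = 0.

(K is a triangulation of the Möbius band.)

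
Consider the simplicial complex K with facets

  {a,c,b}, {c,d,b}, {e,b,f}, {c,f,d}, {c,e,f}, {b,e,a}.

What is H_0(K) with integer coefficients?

Take the total order a < b < c < d < e < f on the vertex set. Then K (dimension 2) consists of the simplices:

  0-simplices (6): a, b, c, d, e, f
  1-simplices (12): ab, ac, ae, bc, bd, be, bf, cd, ce, cf, df, ef
  2-simplices (6): abc, abe, bcd, bef, cdf, cef

Hence C_0 ≅ Z^6, C_1 ≅ Z^12, C_2 ≅ Z^6.

∂_1: C_1 → C_0 sends each edge [p,q] (with p < q) to q − p. For instance
  ∂df = f − d.
The resulting 6×12 matrix has rank 5, and its Smith normal form has invariant factors (1,1,1,1,1).

∂_2: C_2 → C_1 sends each 2-simplex [p,q,r] to [q,r] − [p,r] + [p,q]. For instance
  ∂abc = bc − ac + ab,
  ∂bef = ef − bf + be.
The 12×6 boundary matrix has rank 6 and Smith normal form diag(1,1,1,1,1,1).

From H_k ≅ ker(∂_k) / im(∂_{k+1}) we obtain:

  H_0: rank C_0 − rank ∂_1 = 6 − 5 = 1, and the invariant factors of ∂_1 are all 1, so H_0 = Z.

H_0 ≅ Z.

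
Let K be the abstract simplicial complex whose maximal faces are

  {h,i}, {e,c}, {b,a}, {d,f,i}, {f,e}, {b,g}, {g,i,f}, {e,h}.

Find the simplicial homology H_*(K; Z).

We work with the vertex ordering a < b < c < d < e < f < g < h < i. The simplices of K, each written with vertices in increasing order, are:

  0-simplices (9): a, b, c, d, e, f, g, h, i
  1-simplices (11): ab, bg, ce, df, di, ef, eh, fg, fi, gi, hi
  2-simplices (2): dfi, fgi

Hence C_0 ≅ Z^9, C_1 ≅ Z^11, C_2 ≅ Z^2.

∂_1: C_1 → C_0 is given by ∂[p,q] = [q] − [p]. For instance
  ∂fi = i − f.
This gives a 9×11 integer matrix of rank 8; reducing to Smith normal form yields diagonal entries (1,1,1,1,1,1,1,1).

Boundary ∂_2: C_2 → C_1 maps a triangle to the signed sum of its edges. For instance
  ∂fgi = gi − fi + fg,
  ∂dfi = fi − di + df.
As a 11×2 matrix over Z this has rank 2, with invariant factors (1,1).

Computing H_k = (kernel of ∂_k) / (image of ∂_{k+1}):

  H_0: rank C_0 − rank ∂_1 = 9 − 8 = 1, and the invariant factors of ∂_1 are all 1, so H_0 ≅ Z.
  H_1: rank ker ∂_1 − rank ∂_2 = (11 − 8) − 2 = 1, and the invariant factors of ∂_2 are all 1, so H_1 ≅ Z.
  H_2: rank ker ∂_2 − rank ∂_3 = (2 − 2) − 0 = 0, and there is no ∂_3, so H_2 ≅ 0.

H_0 ≅ Z,  H_1 ≅ Z,  H_2 = 0.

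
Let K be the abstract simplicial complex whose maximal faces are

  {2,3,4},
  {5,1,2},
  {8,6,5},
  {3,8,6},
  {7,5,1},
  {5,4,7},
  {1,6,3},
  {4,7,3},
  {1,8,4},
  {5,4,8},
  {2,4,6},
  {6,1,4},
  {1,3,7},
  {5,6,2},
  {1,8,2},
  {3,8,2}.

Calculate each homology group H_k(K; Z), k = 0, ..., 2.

Take the total order 1 < 2 < 3 < 4 < 5 < 6 < 7 < 8 on the vertex set. Then K (dimension 2) consists of the simplices:

  0-simplices (8): [1], [2], [3], [4], [5], [6], [7], [8]
  1-simplices (24): (24 of them)
  2-simplices (16): [1,2,5], [1,2,8], [1,3,6], [1,3,7], [1,4,6], [1,4,8], [1,5,7], [2,3,4], [2,3,8], [2,4,6], [2,5,6], [3,4,7], [3,6,8], [4,5,7], [4,5,8], [5,6,8]

Hence C_0 ≅ Z^8, C_1 ≅ Z^24, C_2 ≅ Z^16.

Boundary ∂_1: C_1 → C_0 is given by ∂[p,q] = [q] − [p]. For instance
  ∂[4,5] = [5] − [4].
The 8×24 boundary matrix has rank 7 and Smith normal form diag(1,1,1,1,1,1,1).

The boundary map ∂_2: C_2 → C_1 maps a triangle to the signed sum of its edges. For instance
  ∂[3,6,8] = [6,8] − [3,8] + [3,6],
  ∂[3,4,7] = [4,7] − [3,7] + [3,4].
This gives a 24×16 integer matrix of rank 15; reducing to Smith normal form yields diagonal entries (1,1,1,1,1,1,1,1,1,1,1,1,1,1,1).

From H_k ≅ ker(∂_k) / im(∂_{k+1}) we obtain:

  H_0: rank C_0 − rank ∂_1 = 8 − 7 = 1, and the invariant factors of ∂_1 are all 1, so H_0 = Z.
  H_1: rank ker ∂_1 − rank ∂_2 = (24 − 7) − 15 = 2, and the invariant factors of ∂_2 are all 1, so H_1 = Z^2.
  H_2: rank ker ∂_2 − rank ∂_3 = (16 − 15) − 0 = 1, and there is no ∂_3, so H_2 = Z.

H_0 = Z,  H_1 = Z^2,  H_2 = Z.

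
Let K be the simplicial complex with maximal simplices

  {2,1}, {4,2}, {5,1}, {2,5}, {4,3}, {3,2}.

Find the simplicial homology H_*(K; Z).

Take the total order 1 < 2 < 3 < 4 < 5 on the vertex set. Then K (dimension 1) consists of the simplices:

  0-simplices (5): [1], [2], [3], [4], [5]
  1-simplices (6): [1,2], [1,5], [2,3], [2,4], [2,5], [3,4]

Hence C_0 ≅ Z^5, C_1 ≅ Z^6.

The boundary map ∂_1: C_1 → C_0 is given by ∂[p,q] = [q] − [p].
The 5×6 boundary matrix has rank 4 and Smith normal form diag(1,1,1,1).

Now H_k = ker ∂_k / im ∂_{k+1}, so:

  H_0: rank C_0 − rank ∂_1 = 5 − 4 = 1, and the invariant factors of ∂_1 are all 1, so H_0 = Z.
  H_1: rank ker ∂_1 − rank ∂_2 = (6 − 4) − 0 = 2, and there is no ∂_2, so H_1 = Z^2.

H_0 ≅ Z,  H_1 ≅ Z^2.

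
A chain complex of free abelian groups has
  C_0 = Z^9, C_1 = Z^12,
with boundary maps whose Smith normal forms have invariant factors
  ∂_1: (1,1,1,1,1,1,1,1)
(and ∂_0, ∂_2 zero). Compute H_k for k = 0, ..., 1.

H_0: b_0 = 9 − 0 − 8 = 1; torsion from ∂_1 factors > 1: none. So H_0 = Z.
H_1: b_1 = 12 − 8 − 0 = 4; torsion from ∂_2 factors > 1: none. So H_1 = Z^4.

H_0 = Z,  H_1 = Z^4.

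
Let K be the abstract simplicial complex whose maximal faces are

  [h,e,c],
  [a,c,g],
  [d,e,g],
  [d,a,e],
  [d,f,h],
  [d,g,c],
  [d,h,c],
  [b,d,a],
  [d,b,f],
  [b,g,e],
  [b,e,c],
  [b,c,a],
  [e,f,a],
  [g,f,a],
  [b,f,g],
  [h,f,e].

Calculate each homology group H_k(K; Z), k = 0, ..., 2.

H_0 = Z,  H_1 = Z^2,  H_2 = Z.

K has 8 vertices, 24 edges, 16 triangles.
rank ∂_0 = 0, rank ∂_1 = 7 ⇒ b_0 = 8 − 0 − 7 = 1; all invariant factors of ∂_1 are 1 so no torsion. So H_0 ≅ Z.
rank ∂_1 = 7, rank ∂_2 = 15 ⇒ b_1 = 24 − 7 − 15 = 2; all invariant factors of ∂_2 are 1 so no torsion. So H_1 ≅ Z^2.
rank ∂_2 = 15, rank ∂_3 = 0 ⇒ b_2 = 16 − 15 − 0 = 1. So H_2 ≅ Z.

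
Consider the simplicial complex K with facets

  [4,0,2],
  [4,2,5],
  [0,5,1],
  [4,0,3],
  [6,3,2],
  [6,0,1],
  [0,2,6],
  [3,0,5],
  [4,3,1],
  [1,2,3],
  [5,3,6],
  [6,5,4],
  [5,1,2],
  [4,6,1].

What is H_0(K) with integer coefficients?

We work with the vertex ordering 0 < 1 < 2 < 3 < 4 < 5 < 6. The simplices of K, each written with vertices in increasing order, are:

  0-simplices (7): [0], [1], [2], [3], [4], [5], [6]
  1-simplices (21): [0,1], [0,2], [0,3], [0,4], [0,5], [0,6], [1,2], [1,3], [1,4], [1,5], [1,6], [2,3], [2,4], [2,5], [2,6], [3,4], [3,5], [3,6], [4,5], [4,6], [5,6]
  2-simplices (14): [0,1,5], [0,1,6], [0,2,4], [0,2,6], [0,3,4], [0,3,5], [1,2,3], [1,2,5], [1,3,4], [1,4,6], [2,3,6], [2,4,5], [3,5,6], [4,5,6]

giving chain groups C_0 ≅ Z^7, C_1 ≅ Z^21, C_2 ≅ Z^14.

The boundary map ∂_1: C_1 → C_0 is given by ∂[p,q] = [q] − [p]. For instance
  ∂[2,4] = [4] − [2].
As a 7×21 matrix over Z this has rank 6, with invariant factors (1,1,1,1,1,1).

∂_2: C_2 → C_1 acts by ∂[p,q,r] = [q,r] − [p,r] + [p,q]. For instance
  ∂[0,3,4] = [3,4] − [0,4] + [0,3],
  ∂[2,4,5] = [4,5] − [2,5] + [2,4].
The 21×14 boundary matrix has rank 13 and Smith normal form diag(1,1,1,1,1,1,1,1,1,1,1,1,1).

Now H_k = ker ∂_k / im ∂_{k+1}, so:

  H_0: rank C_0 − rank ∂_1 = 7 − 6 = 1, and the invariant factors of ∂_1 are all 1, so H_0 ≅ Z.

H_0 ≅ Z.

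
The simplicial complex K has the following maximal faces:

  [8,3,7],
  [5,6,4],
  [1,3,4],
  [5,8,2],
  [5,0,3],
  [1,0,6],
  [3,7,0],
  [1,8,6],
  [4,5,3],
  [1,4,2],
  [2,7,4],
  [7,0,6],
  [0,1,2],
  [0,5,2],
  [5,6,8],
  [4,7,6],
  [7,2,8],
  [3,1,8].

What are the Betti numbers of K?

b_0 = 1, b_1 = 2, b_2 = 1.

Order the vertices as 0 < 1 < 2 < 3 < 4 < 5 < 6 < 7 < 8. Listing each simplex with vertices in this order, K has dimension 2 with simplices:

  0-simplices (9): [0], [1], [2], [3], [4], [5], [6], [7], [8]
  1-simplices (27): (27 of them)
  2-simplices (18): [0,1,2], [0,1,6], [0,2,5], [0,3,5], [0,3,7], [0,6,7], [1,2,4], [1,3,4], [1,3,8], [1,6,8], [2,4,7], [2,5,8], [2,7,8], [3,4,5], [3,7,8], [4,5,6], [4,6,7], [5,6,8]

so the chain groups are C_0 ≅ Z^9, C_1 ≅ Z^27, C_2 ≅ Z^18.

The boundary map ∂_1: C_1 → C_0 sends each edge [p,q] (with p < q) to q − p. For instance
  ∂[7,8] = [8] − [7].
As a 9×27 matrix over Z this has rank 8, with invariant factors (1,1,1,1,1,1,1,1).

∂_2: C_2 → C_1 acts by ∂[p,q,r] = [q,r] − [p,r] + [p,q]. For instance
  ∂[2,5,8] = [5,8] − [2,8] + [2,5],
  ∂[3,4,5] = [4,5] − [3,5] + [3,4].
As a 27×18 matrix over Z this has rank 17, with invariant factors (1,1,1,1,1,1,1,1,1,1,1,1,1,1,1,1,1).

Computing H_k = (kernel of ∂_k) / (image of ∂_{k+1}):

  H_0: rank C_0 − rank ∂_1 = 9 − 8 = 1, and the invariant factors of ∂_1 are all 1, so H_0 ≅ Z.
  H_1: rank ker ∂_1 − rank ∂_2 = (27 − 8) − 17 = 2, and the invariant factors of ∂_2 are all 1, so H_1 ≅ Z^2.
  H_2: rank ker ∂_2 − rank ∂_3 = (18 − 17) − 0 = 1, and there is no ∂_3, so H_2 ≅ Z.

As a check, the Euler characteristic is 9 − 27 + 18 = 0, which agrees with 1 − 2 + 1 = 0.

Hence the Betti numbers are b_0 = 1, b_1 = 2, b_2 = 1.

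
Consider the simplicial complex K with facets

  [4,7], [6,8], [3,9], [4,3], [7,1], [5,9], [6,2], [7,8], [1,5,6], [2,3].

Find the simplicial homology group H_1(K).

H_1 ≅ Z^3.

Take the total order 1 < 2 < 3 < 4 < 5 < 6 < 7 < 8 < 9 on the vertex set. Then K (dimension 2) consists of the simplices:

  0-simplices (9): [1], [2], [3], [4], [5], [6], [7], [8], [9]
  1-simplices (12): [1,5], [1,6], [1,7], [2,3], [2,6], [3,4], [3,9], [4,7], [5,6], [5,9], [6,8], [7,8]
  2-simplices (1): [1,5,6]

giving chain groups C_0 ≅ Z^9, C_1 ≅ Z^12, C_2 ≅ Z^1.

Boundary ∂_1: C_1 → C_0 is given by ∂[p,q] = [q] − [p]. For instance
  ∂[5,9] = [9] − [5].
As a 9×12 matrix over Z this has rank 8, with invariant factors (1,1,1,1,1,1,1,1).

∂_2: C_2 → C_1 maps a triangle to the signed sum of its edges. For instance
  ∂[1,5,6] = [5,6] − [1,6] + [1,5].
The 12×1 boundary matrix has rank 1 and Smith normal form diag(1).

Reading off H_k = ker ∂_k / im ∂_{k+1}:

  H_1: rank ker ∂_1 − rank ∂_2 = (12 − 8) − 1 = 3, and the invariant factors of ∂_2 are all 1, so H_1 ≅ Z^3.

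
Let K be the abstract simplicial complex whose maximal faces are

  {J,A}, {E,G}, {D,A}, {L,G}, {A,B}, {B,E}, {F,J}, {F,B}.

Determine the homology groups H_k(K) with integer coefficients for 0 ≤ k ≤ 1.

K has 8 vertices, 8 edges.
rank ∂_0 = 0, rank ∂_1 = 7 ⇒ b_0 = 8 − 0 − 7 = 1; all invariant factors of ∂_1 are 1 so no torsion. So H_0 ≅ Z.
rank ∂_1 = 7, rank ∂_2 = 0 ⇒ b_1 = 8 − 7 − 0 = 1. So H_1 ≅ Z.

H_0 = Z,  H_1 = Z.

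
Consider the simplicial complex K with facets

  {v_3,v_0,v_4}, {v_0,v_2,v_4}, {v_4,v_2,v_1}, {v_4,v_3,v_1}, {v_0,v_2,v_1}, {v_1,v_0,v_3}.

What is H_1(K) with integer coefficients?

K has 5 vertices, 9 edges, 6 triangles.
rank ∂_1 = 4, rank ∂_2 = 5 ⇒ b_1 = 9 − 4 − 5 = 0; all invariant factors of ∂_2 are 1 so no torsion. So H_1 = 0.

H_1 ≅ 0.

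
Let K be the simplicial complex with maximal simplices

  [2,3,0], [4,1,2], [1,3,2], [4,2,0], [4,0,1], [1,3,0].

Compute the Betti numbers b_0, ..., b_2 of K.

Take the total order 0 < 1 < 2 < 3 < 4 on the vertex set. Then K (dimension 2) consists of the simplices:

  0-simplices (5): [0], [1], [2], [3], [4]
  1-simplices (9): [0,1], [0,2], [0,3], [0,4], [1,2], [1,3], [1,4], [2,3], [2,4]
  2-simplices (6): [0,1,3], [0,1,4], [0,2,3], [0,2,4], [1,2,3], [1,2,4]

giving chain groups C_0 ≅ Z^5, C_1 ≅ Z^9, C_2 ≅ Z^6.

Boundary ∂_1: C_1 → C_0 maps an edge to its endpoints' difference, ∂[p,q] = q − p. For instance
  ∂[0,4] = [4] − [0].
This gives a 5×9 integer matrix of rank 4; reducing to Smith normal form yields diagonal entries (1,1,1,1).

∂_2: C_2 → C_1 sends each 2-simplex [p,q,r] to [q,r] − [p,r] + [p,q]. For instance
  ∂[0,2,3] = [2,3] − [0,3] + [0,2],
  ∂[0,1,4] = [1,4] − [0,4] + [0,1].
The 9×6 boundary matrix has rank 5 and Smith normal form diag(1,1,1,1,1).

From H_k ≅ ker(∂_k) / im(∂_{k+1}) we obtain:

  H_0: rank C_0 − rank ∂_1 = 5 − 4 = 1, and the invariant factors of ∂_1 are all 1, so H_0 ≅ Z.
  H_1: rank ker ∂_1 − rank ∂_2 = (9 − 4) − 5 = 0, and the invariant factors of ∂_2 are all 1, so H_1 ≅ 0.
  H_2: rank ker ∂_2 − rank ∂_3 = (6 − 5) − 0 = 1, and there is no ∂_3, so H_2 ≅ Z.

Hence the Betti numbers are b_0 = 1, b_1 = 0, b_2 = 1.

b_0 = 1, b_1 = 0, b_2 = 1.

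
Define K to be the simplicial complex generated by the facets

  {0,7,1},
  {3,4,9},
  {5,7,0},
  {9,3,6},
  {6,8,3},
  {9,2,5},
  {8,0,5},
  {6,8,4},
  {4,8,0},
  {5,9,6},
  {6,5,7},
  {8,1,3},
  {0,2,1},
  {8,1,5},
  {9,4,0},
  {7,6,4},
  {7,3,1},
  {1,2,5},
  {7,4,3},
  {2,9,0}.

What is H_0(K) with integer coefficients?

Fix the vertex order 0 < 1 < 2 < 3 < 4 < 5 < 6 < 7 < 8 < 9 and write every simplex with vertices in increasing order. Then dim K = 2 and the simplices of K are:

  0-simplices (10): [0], [1], [2], [3], [4], [5], [6], [7], [8], [9]
  1-simplices (30): (30 of them)
  2-simplices (20): (20 of them)

Hence C_0 ≅ Z^10, C_1 ≅ Z^30, C_2 ≅ Z^20.

∂_1: C_1 → C_0 sends each edge [p,q] (with p < q) to q − p. For instance
  ∂[3,9] = [9] − [3].
As a 10×30 matrix over Z this has rank 9, with invariant factors (1,1,1,1,1,1,1,1,1).

∂_2: C_2 → C_1 maps a triangle to the signed sum of its edges. For instance
  ∂[4,6,7] = [6,7] − [4,7] + [4,6],
  ∂[3,4,9] = [4,9] − [3,9] + [3,4].
The 30×20 boundary matrix has rank 20 and Smith normal form diag(1,1,1,1,1,1,1,1,1,1,1,1,1,1,1,1,1,1,1,2).

Computing H_k = (kernel of ∂_k) / (image of ∂_{k+1}):

  H_0: rank C_0 − rank ∂_1 = 10 − 9 = 1, and the invariant factors of ∂_1 are all 1, so H_0 ≅ Z.

(K is a triangulation of the Klein bottle.)

H_0 ≅ Z.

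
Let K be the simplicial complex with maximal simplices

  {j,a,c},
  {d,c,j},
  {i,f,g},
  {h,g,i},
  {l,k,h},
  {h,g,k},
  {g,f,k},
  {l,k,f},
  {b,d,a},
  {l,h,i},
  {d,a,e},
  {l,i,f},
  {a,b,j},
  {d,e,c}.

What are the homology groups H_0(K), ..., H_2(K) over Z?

Take the total order a < b < c < d < e < f < g < h < i < j < k < l on the vertex set. Then K (dimension 2) consists of the simplices:

  0-simplices (12): a, b, c, d, e, f, g, h, i, j, k, l
  1-simplices (24): ab, ac, ad, ae, aj, bd, bj, cd, ce, cj, de, dj, fg, fi, fk, fl, gh, gi, gk, hi, hk, hl, il, kl
  2-simplices (14): abd, abj, acj, ade, cde, cdj, fgi, fgk, fil, fkl, ghi, ghk, hil, hkl

so the chain groups are C_0 ≅ Z^12, C_1 ≅ Z^24, C_2 ≅ Z^14.

The boundary map ∂_1: C_1 → C_0 maps an edge to its endpoints' difference, ∂[p,q] = q − p. For instance
  ∂dj = j − d.
The resulting 12×24 matrix has rank 10, and its Smith normal form has invariant factors (1,1,1,1,1,1,1,1,1,1).

∂_2: C_2 → C_1 acts by ∂[p,q,r] = [q,r] − [p,r] + [p,q]. For instance
  ∂fgi = gi − fi + fg,
  ∂acj = cj − aj + ac.
This gives a 24×14 integer matrix of rank 13; reducing to Smith normal form yields diagonal entries (1,1,1,1,1,1,1,1,1,1,1,1,1).

Reading off H_k = ker ∂_k / im ∂_{k+1}:

  H_0: rank C_0 − rank ∂_1 = 12 − 10 = 2, and the invariant factors of ∂_1 are all 1, so H_0 ≅ Z^2.
  H_1: rank ker ∂_1 − rank ∂_2 = (24 − 10) − 13 = 1, and the invariant factors of ∂_2 are all 1, so H_1 ≅ Z.
  H_2: rank ker ∂_2 − rank ∂_3 = (14 − 13) − 0 = 1, and there is no ∂_3, so H_2 ≅ Z.

H_0 = Z^2,  H_1 = Z,  H_2 = Z.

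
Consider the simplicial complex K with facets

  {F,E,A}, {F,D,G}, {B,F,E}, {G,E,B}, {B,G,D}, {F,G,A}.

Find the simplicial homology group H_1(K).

H_1 ≅ Z.

K has 6 vertices, 12 edges, 6 triangles.
rank ∂_1 = 5, rank ∂_2 = 6 ⇒ b_1 = 12 − 5 − 6 = 1; all invariant factors of ∂_2 are 1 so no torsion. So H_1 ≅ Z.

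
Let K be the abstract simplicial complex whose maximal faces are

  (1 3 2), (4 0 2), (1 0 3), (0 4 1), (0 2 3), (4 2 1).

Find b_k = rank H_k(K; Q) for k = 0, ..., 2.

b_0 = 1, b_1 = 0, b_2 = 1.

Order the vertices as 0 < 1 < 2 < 3 < 4. Listing each simplex with vertices in this order, K has dimension 2 with simplices:

  0-simplices (5): [0], [1], [2], [3], [4]
  1-simplices (9): [0,1], [0,2], [0,3], [0,4], [1,2], [1,3], [1,4], [2,3], [2,4]
  2-simplices (6): [0,1,3], [0,1,4], [0,2,3], [0,2,4], [1,2,3], [1,2,4]

Hence C_0 ≅ Z^5, C_1 ≅ Z^9, C_2 ≅ Z^6.

∂_1: C_1 → C_0 maps an edge to its endpoints' difference, ∂[p,q] = q − p.
The 5×9 boundary matrix has rank 4 and Smith normal form diag(1,1,1,1).

∂_2: C_2 → C_1 maps a triangle to the signed sum of its edges. For instance
  ∂[1,2,3] = [2,3] − [1,3] + [1,2],
  ∂[0,1,3] = [1,3] − [0,3] + [0,1].
As a 9×6 matrix over Z this has rank 5, with invariant factors (1,1,1,1,1).

Reading off H_k = ker ∂_k / im ∂_{k+1}:

  H_0: rank C_0 − rank ∂_1 = 5 − 4 = 1, and the invariant factors of ∂_1 are all 1, so H_0 ≅ Z.
  H_1: rank ker ∂_1 − rank ∂_2 = (9 − 4) − 5 = 0, and the invariant factors of ∂_2 are all 1, so H_1 ≅ 0.
  H_2: rank ker ∂_2 − rank ∂_3 = (6 − 5) − 0 = 1, and there is no ∂_3, so H_2 ≅ Z.

Hence the Betti numbers are b_0 = 1, b_1 = 0, b_2 = 1.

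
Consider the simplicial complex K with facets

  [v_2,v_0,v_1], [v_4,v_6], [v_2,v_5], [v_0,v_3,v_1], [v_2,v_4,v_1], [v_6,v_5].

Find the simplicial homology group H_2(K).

We work with the vertex ordering v_0 < v_1 < v_2 < v_3 < v_4 < v_5 < v_6. The simplices of K, each written with vertices in increasing order, are:

  0-simplices (7): [v_0], [v_1], [v_2], [v_3], [v_4], [v_5], [v_6]
  1-simplices (10): [v_0,v_1], [v_0,v_2], [v_0,v_3], [v_1,v_2], [v_1,v_3], [v_1,v_4], [v_2,v_4], [v_2,v_5], [v_4,v_6], [v_5,v_6]
  2-simplices (3): [v_0,v_1,v_2], [v_0,v_1,v_3], [v_1,v_2,v_4]

so the chain groups are C_0 ≅ Z^7, C_1 ≅ Z^10, C_2 ≅ Z^3.

Boundary ∂_1: C_1 → C_0 sends each edge [p,q] (with p < q) to q − p. For instance
  ∂[v_2,v_4] = [v_4] − [v_2].
The 7×10 boundary matrix has rank 6 and Smith normal form diag(1,1,1,1,1,1).

Boundary ∂_2: C_2 → C_1 acts by ∂[p,q,r] = [q,r] − [p,r] + [p,q]. For instance
  ∂[v_0,v_1,v_3] = [v_1,v_3] − [v_0,v_3] + [v_0,v_1],
  ∂[v_0,v_1,v_2] = [v_1,v_2] − [v_0,v_2] + [v_0,v_1].
As a 10×3 matrix over Z this has rank 3, with invariant factors (1,1,1).

Reading off H_k = ker ∂_k / im ∂_{k+1}:

  H_2: rank ker ∂_2 − rank ∂_3 = (3 − 3) − 0 = 0, and there is no ∂_3, so H_2 ≅ 0.

H_2 ≅ 0.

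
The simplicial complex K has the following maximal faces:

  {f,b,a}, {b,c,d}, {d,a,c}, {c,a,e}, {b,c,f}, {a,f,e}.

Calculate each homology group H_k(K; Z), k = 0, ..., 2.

H_0 = Z,  H_1 = Z,  H_2 = 0.

Fix the vertex order a < b < c < d < e < f and write every simplex with vertices in increasing order. Then dim K = 2 and the simplices of K are:

  0-simplices (6): a, b, c, d, e, f
  1-simplices (12): ab, ac, ad, ae, af, bc, bd, bf, cd, ce, cf, ef
  2-simplices (6): abf, acd, ace, aef, bcd, bcf

Hence C_0 ≅ Z^6, C_1 ≅ Z^12, C_2 ≅ Z^6.

∂_1: C_1 → C_0 is given by ∂[p,q] = [q] − [p]. For instance
  ∂ad = d − a.
As a 6×12 matrix over Z this has rank 5, with invariant factors (1,1,1,1,1).

Boundary ∂_2: C_2 → C_1 acts by ∂[p,q,r] = [q,r] − [p,r] + [p,q]. For instance
  ∂acd = cd − ad + ac,
  ∂bcf = cf − bf + bc.
As a 12×6 matrix over Z this has rank 6, with invariant factors (1,1,1,1,1,1).

Now H_k = ker ∂_k / im ∂_{k+1}, so:

  H_0: rank C_0 − rank ∂_1 = 6 − 5 = 1, and the invariant factors of ∂_1 are all 1, so H_0 ≅ Z.
  H_1: rank ker ∂_1 − rank ∂_2 = (12 − 5) − 6 = 1, and the invariant factors of ∂_2 are all 1, so H_1 ≅ Z.
  H_2: rank ker ∂_2 − rank ∂_3 = (6 − 6) − 0 = 0, and there is no ∂_3, so H_2 ≅ 0.

(K is a triangulation of the cylinder S^1 x I.)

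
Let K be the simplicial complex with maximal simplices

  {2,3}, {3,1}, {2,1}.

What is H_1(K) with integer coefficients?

H_1 ≅ Z.

Order the vertices as 1 < 2 < 3. Listing each simplex with vertices in this order, K has dimension 1 with simplices:

  0-simplices (3): [1], [2], [3]
  1-simplices (3): [1,2], [1,3], [2,3]

giving chain groups C_0 ≅ Z^3, C_1 ≅ Z^3.

Boundary ∂_1: C_1 → C_0 maps an edge to its endpoints' difference, ∂[p,q] = q − p.
As a 3×3 matrix over Z this has rank 2, with invariant factors (1,1).

Reading off H_k = ker ∂_k / im ∂_{k+1}:

  H_1: rank ker ∂_1 − rank ∂_2 = (3 − 2) − 0 = 1, and there is no ∂_2, so H_1 ≅ Z.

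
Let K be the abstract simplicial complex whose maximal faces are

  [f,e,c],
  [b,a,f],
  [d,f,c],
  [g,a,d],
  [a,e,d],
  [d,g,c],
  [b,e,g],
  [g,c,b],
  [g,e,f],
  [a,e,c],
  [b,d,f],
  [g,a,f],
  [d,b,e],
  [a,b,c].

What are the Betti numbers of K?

Take the total order a < b < c < d < e < f < g on the vertex set. Then K (dimension 2) consists of the simplices:

  0-simplices (7): a, b, c, d, e, f, g
  1-simplices (21): ab, ac, ad, ae, af, ag, bc, bd, be, bf, bg, cd, ce, cf, cg, de, df, dg, ef, eg, fg
  2-simplices (14): abc, abf, ace, ade, adg, afg, bcg, bde, bdf, beg, cdf, cdg, cef, efg

giving chain groups C_0 ≅ Z^7, C_1 ≅ Z^21, C_2 ≅ Z^14.

∂_1: C_1 → C_0 sends each edge [p,q] (with p < q) to q − p. For instance
  ∂ae = e − a.
The 7×21 boundary matrix has rank 6 and Smith normal form diag(1,1,1,1,1,1).

Boundary ∂_2: C_2 → C_1 maps a triangle to the signed sum of its edges. For instance
  ∂ace = ce − ae + ac,
  ∂abf = bf − af + ab.
The resulting 21×14 matrix has rank 13, and its Smith normal form has invariant factors (1,1,1,1,1,1,1,1,1,1,1,1,1).

Reading off H_k = ker ∂_k / im ∂_{k+1}:

  H_0: rank C_0 − rank ∂_1 = 7 − 6 = 1, and the invariant factors of ∂_1 are all 1, so H_0 ≅ Z.
  H_1: rank ker ∂_1 − rank ∂_2 = (21 − 6) − 13 = 2, and the invariant factors of ∂_2 are all 1, so H_1 ≅ Z^2.
  H_2: rank ker ∂_2 − rank ∂_3 = (14 − 13) − 0 = 1, and there is no ∂_3, so H_2 ≅ Z.

(K is a triangulation of the torus T^2.)

Hence the Betti numbers are b_0 = 1, b_1 = 2, b_2 = 1.

b_0 = 1, b_1 = 2, b_2 = 1.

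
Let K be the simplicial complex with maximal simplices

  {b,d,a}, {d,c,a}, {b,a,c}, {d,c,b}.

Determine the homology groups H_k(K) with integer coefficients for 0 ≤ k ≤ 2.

H_0 ≅ Z,  H_1 = 0,  H_2 ≅ Z.

Take the total order a < b < c < d on the vertex set. Then K (dimension 2) consists of the simplices:

  0-simplices (4): a, b, c, d
  1-simplices (6): ab, ac, ad, bc, bd, cd
  2-simplices (4): abc, abd, acd, bcd

giving chain groups C_0 ≅ Z^4, C_1 ≅ Z^6, C_2 ≅ Z^4.

∂_1: C_1 → C_0 sends each edge [p,q] (with p < q) to q − p.
The 4×6 boundary matrix has rank 3 and Smith normal form diag(1,1,1).

Boundary ∂_2: C_2 → C_1 sends each 2-simplex [p,q,r] to [q,r] − [p,r] + [p,q]. For instance
  ∂abc = bc − ac + ab,
  ∂abd = bd − ad + ab.
The resulting 6×4 matrix has rank 3, and its Smith normal form has invariant factors (1,1,1).

Now H_k = ker ∂_k / im ∂_{k+1}, so:

  H_0: rank C_0 − rank ∂_1 = 4 − 3 = 1, and the invariant factors of ∂_1 are all 1, so H_0 = Z.
  H_1: rank ker ∂_1 − rank ∂_2 = (6 − 3) − 3 = 0, and the invariant factors of ∂_2 are all 1, so H_1 = 0.
  H_2: rank ker ∂_2 − rank ∂_3 = (4 − 3) − 0 = 1, and there is no ∂_3, so H_2 = Z.

(K is a triangulation of the 2-sphere S^2.)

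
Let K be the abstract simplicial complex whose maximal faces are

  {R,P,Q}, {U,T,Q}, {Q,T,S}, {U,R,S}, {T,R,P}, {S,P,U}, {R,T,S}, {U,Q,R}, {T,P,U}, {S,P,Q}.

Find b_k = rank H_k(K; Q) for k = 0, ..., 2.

b_0 = 1, b_1 = 0, b_2 = 0.

Order the vertices as P < Q < R < S < T < U. Listing each simplex with vertices in this order, K has dimension 2 with simplices:

  0-simplices (6): P, Q, R, S, T, U
  1-simplices (15): PQ, PR, PS, PT, PU, QR, QS, QT, QU, RS, RT, RU, ST, SU, TU
  2-simplices (10): PQR, PQS, PRT, PSU, PTU, QRU, QST, QTU, RST, RSU

giving chain groups C_0 ≅ Z^6, C_1 ≅ Z^15, C_2 ≅ Z^10.

∂_1: C_1 → C_0 sends each edge [p,q] (with p < q) to q − p. For instance
  ∂PU = U − P.
As a 6×15 matrix over Z this has rank 5, with invariant factors (1,1,1,1,1).

Boundary ∂_2: C_2 → C_1 acts by ∂[p,q,r] = [q,r] − [p,r] + [p,q]. For instance
  ∂PSU = SU − PU + PS,
  ∂PRT = RT − PT + PR.
As a 15×10 matrix over Z this has rank 10, with invariant factors (1,1,1,1,1,1,1,1,1,2).

From H_k ≅ ker(∂_k) / im(∂_{k+1}) we obtain:

  H_0: rank C_0 − rank ∂_1 = 6 − 5 = 1, and the invariant factors of ∂_1 are all 1, so H_0 ≅ Z.
  H_1: rank ker ∂_1 − rank ∂_2 = (15 − 5) − 10 = 0, and ∂_2 has invariant factor 2 > 1, so H_1 ≅ Z/2Z.
  H_2: rank ker ∂_2 − rank ∂_3 = (10 − 10) − 0 = 0, and there is no ∂_3, so H_2 ≅ 0.

Hence the Betti numbers are b_0 = 1, b_1 = 0, b_2 = 0.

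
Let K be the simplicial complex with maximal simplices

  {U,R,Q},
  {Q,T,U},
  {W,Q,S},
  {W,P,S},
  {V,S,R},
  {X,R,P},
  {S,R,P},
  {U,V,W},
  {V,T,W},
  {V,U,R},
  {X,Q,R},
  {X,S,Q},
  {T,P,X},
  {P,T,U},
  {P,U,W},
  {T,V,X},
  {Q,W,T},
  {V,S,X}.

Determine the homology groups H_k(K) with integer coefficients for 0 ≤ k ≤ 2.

H_0 = Z,  H_1 = Z ⊕ Z/2,  H_2 = 0.

We work with the vertex ordering P < Q < R < S < T < U < V < W < X. The simplices of K, each written with vertices in increasing order, are:

  0-simplices (9): P, Q, R, S, T, U, V, W, X
  1-simplices (27): PR, PS, PT, PU, PW, PX, QR, QS, QT, QU, QW, QX, RS, RU, RV, RX, SV, SW, SX, TU, TV, TW, TX, UV, UW, VW, VX
  2-simplices (18): PRS, PRX, PSW, PTU, PTX, PUW, QRU, QRX, QSW, QSX, QTU, QTW, RSV, RUV, SVX, TVW, TVX, UVW

Hence C_0 ≅ Z^9, C_1 ≅ Z^27, C_2 ≅ Z^18.

∂_1: C_1 → C_0 sends each edge [p,q] (with p < q) to q − p. For instance
  ∂PU = U − P.
The 9×27 boundary matrix has rank 8 and Smith normal form diag(1,1,1,1,1,1,1,1).

The boundary map ∂_2: C_2 → C_1 maps a triangle to the signed sum of its edges. For instance
  ∂TVX = VX − TX + TV,
  ∂PRX = RX − PX + PR.
This gives a 27×18 integer matrix of rank 18; reducing to Smith normal form yields diagonal entries (1,1,1,1,1,1,1,1,1,1,1,1,1,1,1,1,1,2).

Computing H_k = (kernel of ∂_k) / (image of ∂_{k+1}):

  H_0: rank C_0 − rank ∂_1 = 9 − 8 = 1, and the invariant factors of ∂_1 are all 1, so H_0 = Z.
  H_1: rank ker ∂_1 − rank ∂_2 = (27 − 8) − 18 = 1, and ∂_2 has invariant factor 2 > 1, so H_1 = Z ⊕ Z/2.
  H_2: rank ker ∂_2 − rank ∂_3 = (18 − 18) − 0 = 0, and there is no ∂_3, so H_2 = 0.

(K is a triangulation of the Klein bottle.)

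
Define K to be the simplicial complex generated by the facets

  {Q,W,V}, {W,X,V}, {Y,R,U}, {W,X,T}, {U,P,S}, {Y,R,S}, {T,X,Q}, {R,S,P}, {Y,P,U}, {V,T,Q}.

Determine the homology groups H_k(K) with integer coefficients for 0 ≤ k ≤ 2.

We work with the vertex ordering P < Q < R < S < T < U < V < W < X < Y. The simplices of K, each written with vertices in increasing order, are:

  0-simplices (10): P, Q, R, S, T, U, V, W, X, Y
  1-simplices (20): PR, PS, PU, PY, QT, QV, QW, QX, RS, RU, RY, SU, SY, TV, TW, TX, UY, VW, VX, WX
  2-simplices (10): PRS, PSU, PUY, QTV, QTX, QVW, RSY, RUY, TWX, VWX

so the chain groups are C_0 ≅ Z^10, C_1 ≅ Z^20, C_2 ≅ Z^10.

∂_1: C_1 → C_0 sends each edge [p,q] (with p < q) to q − p.
This gives a 10×20 integer matrix of rank 8; reducing to Smith normal form yields diagonal entries (1,1,1,1,1,1,1,1).

Boundary ∂_2: C_2 → C_1 acts by ∂[p,q,r] = [q,r] − [p,r] + [p,q]. For instance
  ∂PUY = UY − PY + PU,
  ∂QVW = VW − QW + QV.
As a 20×10 matrix over Z this has rank 10, with invariant factors (1,1,1,1,1,1,1,1,1,1).

Reading off H_k = ker ∂_k / im ∂_{k+1}:

  H_0: rank C_0 − rank ∂_1 = 10 − 8 = 2, and the invariant factors of ∂_1 are all 1, so H_0 = Z^2.
  H_1: rank ker ∂_1 − rank ∂_2 = (20 − 8) − 10 = 2, and the invariant factors of ∂_2 are all 1, so H_1 = Z^2.
  H_2: rank ker ∂_2 − rank ∂_3 = (10 − 10) − 0 = 0, and there is no ∂_3, so H_2 = 0.

As a check, the Euler characteristic is 10 − 20 + 10 = 0, which agrees with 2 − 2 + 0 = 0.
(K is a triangulation of the disjoint union of the Möbius band and the Möbius band.)

H_0 = Z^2,  H_1 = Z^2,  H_2 = 0.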